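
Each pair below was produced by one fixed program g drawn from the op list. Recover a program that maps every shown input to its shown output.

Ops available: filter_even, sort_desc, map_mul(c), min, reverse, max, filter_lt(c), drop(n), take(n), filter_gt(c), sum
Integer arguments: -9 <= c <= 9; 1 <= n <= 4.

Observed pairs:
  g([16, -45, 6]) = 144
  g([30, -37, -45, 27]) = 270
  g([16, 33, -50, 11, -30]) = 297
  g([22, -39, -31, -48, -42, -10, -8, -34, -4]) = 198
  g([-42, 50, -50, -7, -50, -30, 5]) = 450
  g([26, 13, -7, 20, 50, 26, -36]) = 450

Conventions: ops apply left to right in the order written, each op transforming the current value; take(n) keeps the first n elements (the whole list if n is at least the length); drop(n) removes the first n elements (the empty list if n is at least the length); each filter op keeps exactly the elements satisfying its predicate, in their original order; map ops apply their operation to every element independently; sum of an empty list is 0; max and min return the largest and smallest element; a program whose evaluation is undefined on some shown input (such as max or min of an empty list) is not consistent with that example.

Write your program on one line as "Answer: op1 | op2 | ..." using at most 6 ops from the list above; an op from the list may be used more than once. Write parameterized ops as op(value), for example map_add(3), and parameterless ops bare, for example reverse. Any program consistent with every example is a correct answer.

map_mul(9) | reverse | sort_desc | reverse | max

Check, running the answer program on each example:
  [16, -45, 6] -> [144, -405, 54] -> [54, -405, 144] -> [144, 54, -405] -> [-405, 54, 144] -> 144
  [30, -37, -45, 27] -> [270, -333, -405, 243] -> [243, -405, -333, 270] -> [270, 243, -333, -405] -> [-405, -333, 243, 270] -> 270
  [16, 33, -50, 11, -30] -> [144, 297, -450, 99, -270] -> [-270, 99, -450, 297, 144] -> [297, 144, 99, -270, -450] -> [-450, -270, 99, 144, 297] -> 297
  [22, -39, -31, -48, -42, -10, -8, -34, -4] -> [198, -351, -279, -432, -378, -90, -72, -306, -36] -> [-36, -306, -72, -90, -378, -432, -279, -351, 198] -> [198, -36, -72, -90, -279, -306, -351, -378, -432] -> [-432, -378, -351, -306, -279, -90, -72, -36, 198] -> 198
  [-42, 50, -50, -7, -50, -30, 5] -> [-378, 450, -450, -63, -450, -270, 45] -> [45, -270, -450, -63, -450, 450, -378] -> [450, 45, -63, -270, -378, -450, -450] -> [-450, -450, -378, -270, -63, 45, 450] -> 450
  [26, 13, -7, 20, 50, 26, -36] -> [234, 117, -63, 180, 450, 234, -324] -> [-324, 234, 450, 180, -63, 117, 234] -> [450, 234, 234, 180, 117, -63, -324] -> [-324, -63, 117, 180, 234, 234, 450] -> 450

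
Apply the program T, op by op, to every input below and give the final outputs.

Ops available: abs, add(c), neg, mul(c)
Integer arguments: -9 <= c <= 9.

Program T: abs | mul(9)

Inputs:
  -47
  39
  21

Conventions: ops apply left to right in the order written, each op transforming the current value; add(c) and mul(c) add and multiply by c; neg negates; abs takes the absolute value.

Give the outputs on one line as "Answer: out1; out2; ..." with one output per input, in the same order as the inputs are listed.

423; 351; 189

Execution, op by op:
  -47 -> 47 -> 423
  39 -> 39 -> 351
  21 -> 21 -> 189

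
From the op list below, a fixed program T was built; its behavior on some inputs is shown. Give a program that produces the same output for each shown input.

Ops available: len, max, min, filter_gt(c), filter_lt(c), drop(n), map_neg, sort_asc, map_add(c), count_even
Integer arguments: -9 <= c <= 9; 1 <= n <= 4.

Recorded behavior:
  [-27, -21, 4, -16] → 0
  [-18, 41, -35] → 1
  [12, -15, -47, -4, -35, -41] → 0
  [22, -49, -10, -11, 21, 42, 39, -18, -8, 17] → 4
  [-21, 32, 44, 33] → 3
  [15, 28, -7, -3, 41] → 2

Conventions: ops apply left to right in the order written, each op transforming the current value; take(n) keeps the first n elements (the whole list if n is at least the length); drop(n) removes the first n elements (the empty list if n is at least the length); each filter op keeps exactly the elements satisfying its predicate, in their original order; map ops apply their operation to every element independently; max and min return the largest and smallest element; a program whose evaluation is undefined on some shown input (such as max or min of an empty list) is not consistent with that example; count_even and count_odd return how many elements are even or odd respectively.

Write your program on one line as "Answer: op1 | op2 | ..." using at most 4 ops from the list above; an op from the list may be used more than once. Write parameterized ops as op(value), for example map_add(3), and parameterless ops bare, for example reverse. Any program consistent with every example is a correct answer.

drop(1) | sort_asc | filter_gt(5) | len

Check, running the answer program on each example:
  [-27, -21, 4, -16] -> [-21, 4, -16] -> [-21, -16, 4] -> [] -> 0
  [-18, 41, -35] -> [41, -35] -> [-35, 41] -> [41] -> 1
  [12, -15, -47, -4, -35, -41] -> [-15, -47, -4, -35, -41] -> [-47, -41, -35, -15, -4] -> [] -> 0
  [22, -49, -10, -11, 21, 42, 39, -18, -8, 17] -> [-49, -10, -11, 21, 42, 39, -18, -8, 17] -> [-49, -18, -11, -10, -8, 17, 21, 39, 42] -> [17, 21, 39, 42] -> 4
  [-21, 32, 44, 33] -> [32, 44, 33] -> [32, 33, 44] -> [32, 33, 44] -> 3
  [15, 28, -7, -3, 41] -> [28, -7, -3, 41] -> [-7, -3, 28, 41] -> [28, 41] -> 2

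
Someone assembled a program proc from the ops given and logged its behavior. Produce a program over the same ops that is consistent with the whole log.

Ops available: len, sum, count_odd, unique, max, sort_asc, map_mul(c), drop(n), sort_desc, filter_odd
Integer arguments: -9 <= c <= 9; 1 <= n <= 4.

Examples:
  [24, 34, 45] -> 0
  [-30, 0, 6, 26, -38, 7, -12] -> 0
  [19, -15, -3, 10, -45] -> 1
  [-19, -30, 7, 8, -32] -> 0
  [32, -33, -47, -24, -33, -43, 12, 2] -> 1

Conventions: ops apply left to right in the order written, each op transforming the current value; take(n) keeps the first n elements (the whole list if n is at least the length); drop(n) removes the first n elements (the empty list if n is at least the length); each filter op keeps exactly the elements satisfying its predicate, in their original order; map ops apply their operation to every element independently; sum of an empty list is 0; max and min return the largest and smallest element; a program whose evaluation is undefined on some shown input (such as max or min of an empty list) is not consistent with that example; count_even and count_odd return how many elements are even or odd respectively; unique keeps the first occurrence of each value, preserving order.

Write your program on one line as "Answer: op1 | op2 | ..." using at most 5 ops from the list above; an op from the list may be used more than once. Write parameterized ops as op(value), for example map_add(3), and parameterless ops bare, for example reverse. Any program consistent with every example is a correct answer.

filter_odd | sort_desc | drop(1) | drop(2) | len

Check, running the answer program on each example:
  [24, 34, 45] -> [45] -> [45] -> [] -> [] -> 0
  [-30, 0, 6, 26, -38, 7, -12] -> [7] -> [7] -> [] -> [] -> 0
  [19, -15, -3, 10, -45] -> [19, -15, -3, -45] -> [19, -3, -15, -45] -> [-3, -15, -45] -> [-45] -> 1
  [-19, -30, 7, 8, -32] -> [-19, 7] -> [7, -19] -> [-19] -> [] -> 0
  [32, -33, -47, -24, -33, -43, 12, 2] -> [-33, -47, -33, -43] -> [-33, -33, -43, -47] -> [-33, -43, -47] -> [-47] -> 1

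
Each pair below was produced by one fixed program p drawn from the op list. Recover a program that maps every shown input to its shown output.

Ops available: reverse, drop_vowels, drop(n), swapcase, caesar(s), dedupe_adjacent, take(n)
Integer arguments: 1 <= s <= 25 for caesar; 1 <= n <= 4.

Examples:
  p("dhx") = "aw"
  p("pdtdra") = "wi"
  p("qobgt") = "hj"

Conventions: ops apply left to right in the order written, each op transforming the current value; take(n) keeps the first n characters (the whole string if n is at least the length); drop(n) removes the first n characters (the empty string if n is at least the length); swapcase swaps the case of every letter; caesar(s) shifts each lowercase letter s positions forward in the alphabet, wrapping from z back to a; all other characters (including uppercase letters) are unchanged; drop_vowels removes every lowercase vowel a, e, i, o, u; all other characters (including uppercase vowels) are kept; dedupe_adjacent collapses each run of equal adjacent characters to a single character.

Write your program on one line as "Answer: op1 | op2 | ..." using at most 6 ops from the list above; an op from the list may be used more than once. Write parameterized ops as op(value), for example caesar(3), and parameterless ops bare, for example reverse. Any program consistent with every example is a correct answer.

swapcase | take(2) | swapcase | caesar(19) | reverse

Check, running the answer program on each example:
  "dhx" -> "DHX" -> "DH" -> "dh" -> "wa" -> "aw"
  "pdtdra" -> "PDTDRA" -> "PD" -> "pd" -> "iw" -> "wi"
  "qobgt" -> "QOBGT" -> "QO" -> "qo" -> "jh" -> "hj"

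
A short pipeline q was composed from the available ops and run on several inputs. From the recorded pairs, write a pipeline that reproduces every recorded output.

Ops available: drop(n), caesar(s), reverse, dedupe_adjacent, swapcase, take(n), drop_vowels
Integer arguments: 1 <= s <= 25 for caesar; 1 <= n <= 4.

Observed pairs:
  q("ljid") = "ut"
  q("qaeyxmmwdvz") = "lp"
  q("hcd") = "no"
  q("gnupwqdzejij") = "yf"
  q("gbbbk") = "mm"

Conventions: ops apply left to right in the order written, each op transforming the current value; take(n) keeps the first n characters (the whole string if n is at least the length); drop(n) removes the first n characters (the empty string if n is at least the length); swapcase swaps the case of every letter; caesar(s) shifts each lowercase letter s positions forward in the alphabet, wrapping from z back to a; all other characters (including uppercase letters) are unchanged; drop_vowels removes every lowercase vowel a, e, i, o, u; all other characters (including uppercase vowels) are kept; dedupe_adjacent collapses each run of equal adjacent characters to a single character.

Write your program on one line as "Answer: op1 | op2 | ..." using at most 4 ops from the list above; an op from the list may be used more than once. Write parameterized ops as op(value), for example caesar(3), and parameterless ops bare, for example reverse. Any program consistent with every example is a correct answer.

take(3) | caesar(16) | drop(1) | caesar(21)

Check, running the answer program on each example:
  "ljid" -> "lji" -> "bzy" -> "zy" -> "ut"
  "qaeyxmmwdvz" -> "qae" -> "gqu" -> "qu" -> "lp"
  "hcd" -> "hcd" -> "xst" -> "st" -> "no"
  "gnupwqdzejij" -> "gnu" -> "wdk" -> "dk" -> "yf"
  "gbbbk" -> "gbb" -> "wrr" -> "rr" -> "mm"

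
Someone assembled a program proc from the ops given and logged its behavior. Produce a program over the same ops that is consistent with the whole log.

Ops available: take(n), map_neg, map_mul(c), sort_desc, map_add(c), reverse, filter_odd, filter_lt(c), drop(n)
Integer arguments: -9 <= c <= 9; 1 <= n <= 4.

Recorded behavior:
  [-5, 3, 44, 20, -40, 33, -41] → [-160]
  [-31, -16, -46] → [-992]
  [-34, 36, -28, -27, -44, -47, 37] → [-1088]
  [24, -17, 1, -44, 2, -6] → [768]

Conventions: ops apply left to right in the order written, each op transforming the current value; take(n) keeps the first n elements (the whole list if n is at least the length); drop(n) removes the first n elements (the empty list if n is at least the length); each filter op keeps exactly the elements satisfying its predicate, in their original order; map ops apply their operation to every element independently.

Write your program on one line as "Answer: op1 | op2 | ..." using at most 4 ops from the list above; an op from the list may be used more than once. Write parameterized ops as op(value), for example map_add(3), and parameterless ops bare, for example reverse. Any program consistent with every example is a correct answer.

take(1) | map_neg | map_mul(4) | map_mul(-8)

Check, running the answer program on each example:
  [-5, 3, 44, 20, -40, 33, -41] -> [-5] -> [5] -> [20] -> [-160]
  [-31, -16, -46] -> [-31] -> [31] -> [124] -> [-992]
  [-34, 36, -28, -27, -44, -47, 37] -> [-34] -> [34] -> [136] -> [-1088]
  [24, -17, 1, -44, 2, -6] -> [24] -> [-24] -> [-96] -> [768]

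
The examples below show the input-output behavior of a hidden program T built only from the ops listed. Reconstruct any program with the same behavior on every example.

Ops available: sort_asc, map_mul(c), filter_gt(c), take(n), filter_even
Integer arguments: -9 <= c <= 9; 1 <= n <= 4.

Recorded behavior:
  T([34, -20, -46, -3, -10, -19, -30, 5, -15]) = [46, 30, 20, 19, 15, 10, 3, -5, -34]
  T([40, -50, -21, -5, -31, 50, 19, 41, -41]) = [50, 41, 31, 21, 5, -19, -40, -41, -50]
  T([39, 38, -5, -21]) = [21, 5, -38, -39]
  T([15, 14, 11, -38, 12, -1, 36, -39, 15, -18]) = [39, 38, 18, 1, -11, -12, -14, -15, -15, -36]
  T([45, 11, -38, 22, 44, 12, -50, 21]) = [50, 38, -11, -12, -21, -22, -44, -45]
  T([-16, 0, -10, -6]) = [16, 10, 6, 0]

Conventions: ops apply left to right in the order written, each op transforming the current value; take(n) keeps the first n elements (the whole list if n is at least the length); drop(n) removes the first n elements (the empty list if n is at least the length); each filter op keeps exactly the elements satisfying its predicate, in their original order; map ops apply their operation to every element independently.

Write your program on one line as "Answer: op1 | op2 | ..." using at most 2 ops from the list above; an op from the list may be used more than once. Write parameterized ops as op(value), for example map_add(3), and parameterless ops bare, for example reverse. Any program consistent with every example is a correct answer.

sort_asc | map_mul(-1)

Check, running the answer program on each example:
  [34, -20, -46, -3, -10, -19, -30, 5, -15] -> [-46, -30, -20, -19, -15, -10, -3, 5, 34] -> [46, 30, 20, 19, 15, 10, 3, -5, -34]
  [40, -50, -21, -5, -31, 50, 19, 41, -41] -> [-50, -41, -31, -21, -5, 19, 40, 41, 50] -> [50, 41, 31, 21, 5, -19, -40, -41, -50]
  [39, 38, -5, -21] -> [-21, -5, 38, 39] -> [21, 5, -38, -39]
  [15, 14, 11, -38, 12, -1, 36, -39, 15, -18] -> [-39, -38, -18, -1, 11, 12, 14, 15, 15, 36] -> [39, 38, 18, 1, -11, -12, -14, -15, -15, -36]
  [45, 11, -38, 22, 44, 12, -50, 21] -> [-50, -38, 11, 12, 21, 22, 44, 45] -> [50, 38, -11, -12, -21, -22, -44, -45]
  [-16, 0, -10, -6] -> [-16, -10, -6, 0] -> [16, 10, 6, 0]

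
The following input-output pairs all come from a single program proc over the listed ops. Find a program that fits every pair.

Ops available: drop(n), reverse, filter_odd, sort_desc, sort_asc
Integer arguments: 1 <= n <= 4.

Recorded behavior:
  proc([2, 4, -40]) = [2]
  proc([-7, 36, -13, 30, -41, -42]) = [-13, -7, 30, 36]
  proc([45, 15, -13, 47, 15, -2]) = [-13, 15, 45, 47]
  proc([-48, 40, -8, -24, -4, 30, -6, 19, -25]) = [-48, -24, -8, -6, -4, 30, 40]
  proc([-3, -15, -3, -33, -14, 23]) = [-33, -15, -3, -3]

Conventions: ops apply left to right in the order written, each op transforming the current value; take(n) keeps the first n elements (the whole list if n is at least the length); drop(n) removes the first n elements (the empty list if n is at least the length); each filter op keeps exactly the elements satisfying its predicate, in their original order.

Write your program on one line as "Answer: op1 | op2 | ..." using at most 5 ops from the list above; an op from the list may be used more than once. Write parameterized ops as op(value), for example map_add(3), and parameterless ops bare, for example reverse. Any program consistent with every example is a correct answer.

reverse | drop(2) | reverse | sort_asc

Check, running the answer program on each example:
  [2, 4, -40] -> [-40, 4, 2] -> [2] -> [2] -> [2]
  [-7, 36, -13, 30, -41, -42] -> [-42, -41, 30, -13, 36, -7] -> [30, -13, 36, -7] -> [-7, 36, -13, 30] -> [-13, -7, 30, 36]
  [45, 15, -13, 47, 15, -2] -> [-2, 15, 47, -13, 15, 45] -> [47, -13, 15, 45] -> [45, 15, -13, 47] -> [-13, 15, 45, 47]
  [-48, 40, -8, -24, -4, 30, -6, 19, -25] -> [-25, 19, -6, 30, -4, -24, -8, 40, -48] -> [-6, 30, -4, -24, -8, 40, -48] -> [-48, 40, -8, -24, -4, 30, -6] -> [-48, -24, -8, -6, -4, 30, 40]
  [-3, -15, -3, -33, -14, 23] -> [23, -14, -33, -3, -15, -3] -> [-33, -3, -15, -3] -> [-3, -15, -3, -33] -> [-33, -15, -3, -3]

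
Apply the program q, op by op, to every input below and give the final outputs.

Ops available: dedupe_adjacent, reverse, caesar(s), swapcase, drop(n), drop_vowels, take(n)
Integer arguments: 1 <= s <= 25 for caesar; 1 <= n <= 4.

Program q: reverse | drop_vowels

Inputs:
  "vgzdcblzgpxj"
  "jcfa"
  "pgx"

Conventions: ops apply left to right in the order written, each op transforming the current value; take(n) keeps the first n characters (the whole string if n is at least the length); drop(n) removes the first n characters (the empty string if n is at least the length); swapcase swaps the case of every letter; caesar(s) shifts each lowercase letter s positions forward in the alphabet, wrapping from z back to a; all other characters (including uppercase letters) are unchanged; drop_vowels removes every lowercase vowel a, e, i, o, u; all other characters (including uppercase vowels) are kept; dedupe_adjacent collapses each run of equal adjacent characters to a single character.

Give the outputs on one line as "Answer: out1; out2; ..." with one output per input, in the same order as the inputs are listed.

"jxpgzlbcdzgv"; "fcj"; "xgp"

Execution, op by op:
  "vgzdcblzgpxj" -> "jxpgzlbcdzgv" -> "jxpgzlbcdzgv"
  "jcfa" -> "afcj" -> "fcj"
  "pgx" -> "xgp" -> "xgp"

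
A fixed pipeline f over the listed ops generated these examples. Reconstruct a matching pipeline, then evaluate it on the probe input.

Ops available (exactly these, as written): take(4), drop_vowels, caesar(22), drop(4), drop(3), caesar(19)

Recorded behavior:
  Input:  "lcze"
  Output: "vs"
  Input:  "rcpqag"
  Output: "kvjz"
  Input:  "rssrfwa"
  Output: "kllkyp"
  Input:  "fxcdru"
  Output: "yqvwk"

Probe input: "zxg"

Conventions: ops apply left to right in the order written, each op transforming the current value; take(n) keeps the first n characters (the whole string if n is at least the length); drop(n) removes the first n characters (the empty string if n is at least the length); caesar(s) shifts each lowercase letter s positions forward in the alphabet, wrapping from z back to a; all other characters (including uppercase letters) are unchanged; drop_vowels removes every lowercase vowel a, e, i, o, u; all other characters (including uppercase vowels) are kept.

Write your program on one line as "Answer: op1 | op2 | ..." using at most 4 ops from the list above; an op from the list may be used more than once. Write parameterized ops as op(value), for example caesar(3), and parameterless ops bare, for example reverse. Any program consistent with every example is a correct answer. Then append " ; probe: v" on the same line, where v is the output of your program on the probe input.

drop_vowels | caesar(19) | drop_vowels ; probe: "sqz"

Check, running the answer program on each example:
  "lcze" -> "lcz" -> "evs" -> "vs"
  "rcpqag" -> "rcpqg" -> "kvijz" -> "kvjz"
  "rssrfwa" -> "rssrfw" -> "kllkyp" -> "kllkyp"
  "fxcdru" -> "fxcdr" -> "yqvwk" -> "yqvwk"
  probe: "zxg" -> "zxg" -> "sqz" -> "sqz"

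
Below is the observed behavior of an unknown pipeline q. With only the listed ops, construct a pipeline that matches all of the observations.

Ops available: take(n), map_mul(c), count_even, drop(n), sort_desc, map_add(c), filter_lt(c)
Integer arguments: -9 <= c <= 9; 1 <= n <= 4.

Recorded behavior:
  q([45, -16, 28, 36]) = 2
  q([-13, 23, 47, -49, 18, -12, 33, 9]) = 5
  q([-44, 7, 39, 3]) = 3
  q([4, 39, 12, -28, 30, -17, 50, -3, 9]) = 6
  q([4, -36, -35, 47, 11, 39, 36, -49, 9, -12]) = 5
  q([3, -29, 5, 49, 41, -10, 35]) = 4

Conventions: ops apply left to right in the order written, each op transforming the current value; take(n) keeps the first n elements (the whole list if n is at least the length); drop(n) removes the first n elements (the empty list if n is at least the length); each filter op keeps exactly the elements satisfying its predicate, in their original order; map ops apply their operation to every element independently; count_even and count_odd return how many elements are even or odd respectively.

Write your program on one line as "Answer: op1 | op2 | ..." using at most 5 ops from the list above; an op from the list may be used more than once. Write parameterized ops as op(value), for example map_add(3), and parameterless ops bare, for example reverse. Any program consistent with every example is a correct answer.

drop(1) | map_mul(-2) | filter_lt(9) | sort_desc | count_even

Check, running the answer program on each example:
  [45, -16, 28, 36] -> [-16, 28, 36] -> [32, -56, -72] -> [-56, -72] -> [-56, -72] -> 2
  [-13, 23, 47, -49, 18, -12, 33, 9] -> [23, 47, -49, 18, -12, 33, 9] -> [-46, -94, 98, -36, 24, -66, -18] -> [-46, -94, -36, -66, -18] -> [-18, -36, -46, -66, -94] -> 5
  [-44, 7, 39, 3] -> [7, 39, 3] -> [-14, -78, -6] -> [-14, -78, -6] -> [-6, -14, -78] -> 3
  [4, 39, 12, -28, 30, -17, 50, -3, 9] -> [39, 12, -28, 30, -17, 50, -3, 9] -> [-78, -24, 56, -60, 34, -100, 6, -18] -> [-78, -24, -60, -100, 6, -18] -> [6, -18, -24, -60, -78, -100] -> 6
  [4, -36, -35, 47, 11, 39, 36, -49, 9, -12] -> [-36, -35, 47, 11, 39, 36, -49, 9, -12] -> [72, 70, -94, -22, -78, -72, 98, -18, 24] -> [-94, -22, -78, -72, -18] -> [-18, -22, -72, -78, -94] -> 5
  [3, -29, 5, 49, 41, -10, 35] -> [-29, 5, 49, 41, -10, 35] -> [58, -10, -98, -82, 20, -70] -> [-10, -98, -82, -70] -> [-10, -70, -82, -98] -> 4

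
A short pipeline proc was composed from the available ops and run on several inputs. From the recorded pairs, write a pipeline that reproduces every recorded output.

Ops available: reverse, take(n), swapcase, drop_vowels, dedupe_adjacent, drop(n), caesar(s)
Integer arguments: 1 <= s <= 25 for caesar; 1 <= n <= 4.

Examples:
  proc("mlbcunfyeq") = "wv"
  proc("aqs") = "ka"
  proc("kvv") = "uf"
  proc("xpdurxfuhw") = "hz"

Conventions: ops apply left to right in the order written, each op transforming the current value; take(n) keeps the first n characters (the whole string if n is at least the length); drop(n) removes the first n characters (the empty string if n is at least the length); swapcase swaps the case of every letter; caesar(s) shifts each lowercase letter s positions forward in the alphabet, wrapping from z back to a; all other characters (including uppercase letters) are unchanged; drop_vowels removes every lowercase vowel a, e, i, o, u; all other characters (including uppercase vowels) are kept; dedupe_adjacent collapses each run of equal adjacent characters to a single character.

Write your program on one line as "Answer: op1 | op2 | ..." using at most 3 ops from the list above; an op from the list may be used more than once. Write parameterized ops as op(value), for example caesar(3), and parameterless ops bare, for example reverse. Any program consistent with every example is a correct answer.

dedupe_adjacent | take(2) | caesar(10)

Check, running the answer program on each example:
  "mlbcunfyeq" -> "mlbcunfyeq" -> "ml" -> "wv"
  "aqs" -> "aqs" -> "aq" -> "ka"
  "kvv" -> "kv" -> "kv" -> "uf"
  "xpdurxfuhw" -> "xpdurxfuhw" -> "xp" -> "hz"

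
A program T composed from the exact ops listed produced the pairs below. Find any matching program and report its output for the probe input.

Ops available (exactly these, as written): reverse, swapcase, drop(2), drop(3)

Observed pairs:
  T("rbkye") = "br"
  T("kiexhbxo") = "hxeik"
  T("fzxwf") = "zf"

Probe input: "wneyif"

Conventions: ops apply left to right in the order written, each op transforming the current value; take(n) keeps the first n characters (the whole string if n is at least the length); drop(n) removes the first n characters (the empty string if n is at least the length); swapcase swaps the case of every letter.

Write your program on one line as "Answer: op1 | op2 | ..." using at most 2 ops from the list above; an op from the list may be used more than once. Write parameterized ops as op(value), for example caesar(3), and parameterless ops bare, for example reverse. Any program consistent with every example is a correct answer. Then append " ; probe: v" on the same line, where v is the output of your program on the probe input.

reverse | drop(3) ; probe: "enw"

Check, running the answer program on each example:
  "rbkye" -> "eykbr" -> "br"
  "kiexhbxo" -> "oxbhxeik" -> "hxeik"
  "fzxwf" -> "fwxzf" -> "zf"
  probe: "wneyif" -> "fiyenw" -> "enw"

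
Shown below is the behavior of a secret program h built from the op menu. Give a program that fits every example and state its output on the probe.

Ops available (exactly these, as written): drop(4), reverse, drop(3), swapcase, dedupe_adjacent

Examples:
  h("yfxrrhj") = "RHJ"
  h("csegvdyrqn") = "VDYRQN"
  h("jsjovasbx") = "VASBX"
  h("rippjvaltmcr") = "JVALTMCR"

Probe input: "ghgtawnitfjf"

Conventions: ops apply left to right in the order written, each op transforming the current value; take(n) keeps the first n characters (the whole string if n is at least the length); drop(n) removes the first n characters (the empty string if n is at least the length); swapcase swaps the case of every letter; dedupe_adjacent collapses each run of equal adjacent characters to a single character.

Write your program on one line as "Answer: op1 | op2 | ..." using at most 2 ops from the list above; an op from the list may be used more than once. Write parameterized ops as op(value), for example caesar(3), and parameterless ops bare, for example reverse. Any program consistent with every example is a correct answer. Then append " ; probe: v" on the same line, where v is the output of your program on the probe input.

drop(4) | swapcase ; probe: "AWNITFJF"

Check, running the answer program on each example:
  "yfxrrhj" -> "rhj" -> "RHJ"
  "csegvdyrqn" -> "vdyrqn" -> "VDYRQN"
  "jsjovasbx" -> "vasbx" -> "VASBX"
  "rippjvaltmcr" -> "jvaltmcr" -> "JVALTMCR"
  probe: "ghgtawnitfjf" -> "awnitfjf" -> "AWNITFJF"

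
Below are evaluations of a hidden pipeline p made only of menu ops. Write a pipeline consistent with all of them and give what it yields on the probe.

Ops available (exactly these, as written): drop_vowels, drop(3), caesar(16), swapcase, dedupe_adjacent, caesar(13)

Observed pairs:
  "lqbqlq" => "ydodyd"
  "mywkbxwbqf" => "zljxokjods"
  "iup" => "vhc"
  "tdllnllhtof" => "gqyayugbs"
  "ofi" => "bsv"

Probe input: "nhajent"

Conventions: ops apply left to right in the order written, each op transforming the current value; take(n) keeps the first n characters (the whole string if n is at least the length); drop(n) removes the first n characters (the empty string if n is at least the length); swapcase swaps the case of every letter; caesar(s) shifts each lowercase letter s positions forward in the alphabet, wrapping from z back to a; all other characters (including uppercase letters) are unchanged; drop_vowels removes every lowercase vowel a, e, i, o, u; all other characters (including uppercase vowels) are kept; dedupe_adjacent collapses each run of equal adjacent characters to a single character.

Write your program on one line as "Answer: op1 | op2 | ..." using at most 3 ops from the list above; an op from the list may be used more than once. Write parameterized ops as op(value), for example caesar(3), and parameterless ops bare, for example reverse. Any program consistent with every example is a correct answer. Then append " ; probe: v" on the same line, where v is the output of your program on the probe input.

caesar(13) | dedupe_adjacent ; probe: "aunwrag"

Check, running the answer program on each example:
  "lqbqlq" -> "ydodyd" -> "ydodyd"
  "mywkbxwbqf" -> "zljxokjods" -> "zljxokjods"
  "iup" -> "vhc" -> "vhc"
  "tdllnllhtof" -> "gqyyayyugbs" -> "gqyayugbs"
  "ofi" -> "bsv" -> "bsv"
  probe: "nhajent" -> "aunwrag" -> "aunwrag"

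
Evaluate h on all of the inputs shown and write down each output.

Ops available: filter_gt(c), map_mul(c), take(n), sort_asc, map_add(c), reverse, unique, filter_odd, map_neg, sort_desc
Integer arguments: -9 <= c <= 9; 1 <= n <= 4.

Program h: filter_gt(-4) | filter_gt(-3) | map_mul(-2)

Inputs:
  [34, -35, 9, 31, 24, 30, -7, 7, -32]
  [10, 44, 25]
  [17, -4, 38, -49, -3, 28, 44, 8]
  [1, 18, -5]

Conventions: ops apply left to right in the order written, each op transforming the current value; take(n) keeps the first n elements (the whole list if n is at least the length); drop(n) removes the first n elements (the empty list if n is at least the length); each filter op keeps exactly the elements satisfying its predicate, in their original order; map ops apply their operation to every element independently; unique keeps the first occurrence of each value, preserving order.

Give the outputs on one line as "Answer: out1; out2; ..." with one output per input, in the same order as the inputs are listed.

Execution, op by op:
  [34, -35, 9, 31, 24, 30, -7, 7, -32] -> [34, 9, 31, 24, 30, 7] -> [34, 9, 31, 24, 30, 7] -> [-68, -18, -62, -48, -60, -14]
  [10, 44, 25] -> [10, 44, 25] -> [10, 44, 25] -> [-20, -88, -50]
  [17, -4, 38, -49, -3, 28, 44, 8] -> [17, 38, -3, 28, 44, 8] -> [17, 38, 28, 44, 8] -> [-34, -76, -56, -88, -16]
  [1, 18, -5] -> [1, 18] -> [1, 18] -> [-2, -36]

[-68, -18, -62, -48, -60, -14]; [-20, -88, -50]; [-34, -76, -56, -88, -16]; [-2, -36]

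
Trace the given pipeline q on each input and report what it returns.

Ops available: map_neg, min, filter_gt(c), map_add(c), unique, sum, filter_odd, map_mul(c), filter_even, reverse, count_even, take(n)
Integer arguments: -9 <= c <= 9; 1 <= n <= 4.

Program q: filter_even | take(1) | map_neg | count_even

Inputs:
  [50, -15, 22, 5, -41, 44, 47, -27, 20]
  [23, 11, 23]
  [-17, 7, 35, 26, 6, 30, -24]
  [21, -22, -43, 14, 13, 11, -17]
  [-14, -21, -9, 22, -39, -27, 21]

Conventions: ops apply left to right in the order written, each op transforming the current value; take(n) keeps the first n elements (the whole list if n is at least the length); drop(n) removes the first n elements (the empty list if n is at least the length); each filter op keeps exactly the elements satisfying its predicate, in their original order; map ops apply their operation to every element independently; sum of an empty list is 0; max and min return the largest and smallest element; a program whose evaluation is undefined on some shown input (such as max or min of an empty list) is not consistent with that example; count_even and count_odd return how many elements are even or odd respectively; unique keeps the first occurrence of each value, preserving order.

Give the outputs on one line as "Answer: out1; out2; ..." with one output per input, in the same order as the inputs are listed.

Execution, op by op:
  [50, -15, 22, 5, -41, 44, 47, -27, 20] -> [50, 22, 44, 20] -> [50] -> [-50] -> 1
  [23, 11, 23] -> [] -> [] -> [] -> 0
  [-17, 7, 35, 26, 6, 30, -24] -> [26, 6, 30, -24] -> [26] -> [-26] -> 1
  [21, -22, -43, 14, 13, 11, -17] -> [-22, 14] -> [-22] -> [22] -> 1
  [-14, -21, -9, 22, -39, -27, 21] -> [-14, 22] -> [-14] -> [14] -> 1

1; 0; 1; 1; 1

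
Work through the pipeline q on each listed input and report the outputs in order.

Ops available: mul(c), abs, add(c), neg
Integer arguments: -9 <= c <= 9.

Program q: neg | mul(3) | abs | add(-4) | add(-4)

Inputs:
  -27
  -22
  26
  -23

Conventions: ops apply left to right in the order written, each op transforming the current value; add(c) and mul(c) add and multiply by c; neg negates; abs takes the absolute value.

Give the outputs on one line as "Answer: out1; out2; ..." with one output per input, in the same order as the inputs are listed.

73; 58; 70; 61

Execution, op by op:
  -27 -> 27 -> 81 -> 81 -> 77 -> 73
  -22 -> 22 -> 66 -> 66 -> 62 -> 58
  26 -> -26 -> -78 -> 78 -> 74 -> 70
  -23 -> 23 -> 69 -> 69 -> 65 -> 61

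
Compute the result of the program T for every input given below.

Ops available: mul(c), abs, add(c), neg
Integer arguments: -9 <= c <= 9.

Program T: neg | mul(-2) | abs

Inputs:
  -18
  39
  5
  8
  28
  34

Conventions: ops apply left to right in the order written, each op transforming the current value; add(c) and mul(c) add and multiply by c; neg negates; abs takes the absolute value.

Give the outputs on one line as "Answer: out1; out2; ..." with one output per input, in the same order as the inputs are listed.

36; 78; 10; 16; 56; 68

Execution, op by op:
  -18 -> 18 -> -36 -> 36
  39 -> -39 -> 78 -> 78
  5 -> -5 -> 10 -> 10
  8 -> -8 -> 16 -> 16
  28 -> -28 -> 56 -> 56
  34 -> -34 -> 68 -> 68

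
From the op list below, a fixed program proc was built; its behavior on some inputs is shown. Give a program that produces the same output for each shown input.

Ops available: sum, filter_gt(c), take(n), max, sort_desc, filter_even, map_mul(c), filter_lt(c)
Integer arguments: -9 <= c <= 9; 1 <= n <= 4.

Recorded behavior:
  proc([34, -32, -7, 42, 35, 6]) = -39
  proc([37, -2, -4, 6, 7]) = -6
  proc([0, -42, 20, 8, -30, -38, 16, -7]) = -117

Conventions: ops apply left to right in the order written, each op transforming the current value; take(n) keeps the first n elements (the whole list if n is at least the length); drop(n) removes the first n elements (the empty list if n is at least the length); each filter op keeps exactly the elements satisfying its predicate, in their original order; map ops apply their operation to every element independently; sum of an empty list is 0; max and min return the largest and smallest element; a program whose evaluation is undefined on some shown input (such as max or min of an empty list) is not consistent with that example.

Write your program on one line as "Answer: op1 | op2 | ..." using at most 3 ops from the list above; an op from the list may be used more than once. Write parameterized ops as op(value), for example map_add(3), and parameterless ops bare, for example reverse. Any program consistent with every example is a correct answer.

sort_desc | filter_lt(3) | sum

Check, running the answer program on each example:
  [34, -32, -7, 42, 35, 6] -> [42, 35, 34, 6, -7, -32] -> [-7, -32] -> -39
  [37, -2, -4, 6, 7] -> [37, 7, 6, -2, -4] -> [-2, -4] -> -6
  [0, -42, 20, 8, -30, -38, 16, -7] -> [20, 16, 8, 0, -7, -30, -38, -42] -> [0, -7, -30, -38, -42] -> -117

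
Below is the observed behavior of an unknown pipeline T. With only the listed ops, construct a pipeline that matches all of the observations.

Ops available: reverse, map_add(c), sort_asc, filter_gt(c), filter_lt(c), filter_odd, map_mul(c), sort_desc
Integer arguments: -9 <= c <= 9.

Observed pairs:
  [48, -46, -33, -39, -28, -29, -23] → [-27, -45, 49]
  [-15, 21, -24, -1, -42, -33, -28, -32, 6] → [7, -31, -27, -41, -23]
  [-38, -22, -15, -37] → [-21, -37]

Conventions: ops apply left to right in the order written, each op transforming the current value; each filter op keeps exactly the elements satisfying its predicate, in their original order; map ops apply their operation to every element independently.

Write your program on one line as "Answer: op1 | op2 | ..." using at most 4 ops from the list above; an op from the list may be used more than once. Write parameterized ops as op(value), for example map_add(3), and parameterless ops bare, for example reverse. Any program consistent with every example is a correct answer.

map_add(1) | reverse | filter_odd

Check, running the answer program on each example:
  [48, -46, -33, -39, -28, -29, -23] -> [49, -45, -32, -38, -27, -28, -22] -> [-22, -28, -27, -38, -32, -45, 49] -> [-27, -45, 49]
  [-15, 21, -24, -1, -42, -33, -28, -32, 6] -> [-14, 22, -23, 0, -41, -32, -27, -31, 7] -> [7, -31, -27, -32, -41, 0, -23, 22, -14] -> [7, -31, -27, -41, -23]
  [-38, -22, -15, -37] -> [-37, -21, -14, -36] -> [-36, -14, -21, -37] -> [-21, -37]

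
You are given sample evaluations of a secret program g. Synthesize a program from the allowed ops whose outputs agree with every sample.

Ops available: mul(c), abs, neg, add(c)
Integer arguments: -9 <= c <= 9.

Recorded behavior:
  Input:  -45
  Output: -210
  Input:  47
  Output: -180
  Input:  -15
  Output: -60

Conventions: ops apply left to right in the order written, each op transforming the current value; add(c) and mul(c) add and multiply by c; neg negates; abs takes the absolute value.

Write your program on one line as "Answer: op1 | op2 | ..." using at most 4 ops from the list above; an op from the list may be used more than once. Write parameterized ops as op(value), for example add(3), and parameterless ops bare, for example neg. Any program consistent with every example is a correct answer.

add(-4) | abs | add(-7) | mul(-5)

Check, running the answer program on each example:
  -45 -> -49 -> 49 -> 42 -> -210
  47 -> 43 -> 43 -> 36 -> -180
  -15 -> -19 -> 19 -> 12 -> -60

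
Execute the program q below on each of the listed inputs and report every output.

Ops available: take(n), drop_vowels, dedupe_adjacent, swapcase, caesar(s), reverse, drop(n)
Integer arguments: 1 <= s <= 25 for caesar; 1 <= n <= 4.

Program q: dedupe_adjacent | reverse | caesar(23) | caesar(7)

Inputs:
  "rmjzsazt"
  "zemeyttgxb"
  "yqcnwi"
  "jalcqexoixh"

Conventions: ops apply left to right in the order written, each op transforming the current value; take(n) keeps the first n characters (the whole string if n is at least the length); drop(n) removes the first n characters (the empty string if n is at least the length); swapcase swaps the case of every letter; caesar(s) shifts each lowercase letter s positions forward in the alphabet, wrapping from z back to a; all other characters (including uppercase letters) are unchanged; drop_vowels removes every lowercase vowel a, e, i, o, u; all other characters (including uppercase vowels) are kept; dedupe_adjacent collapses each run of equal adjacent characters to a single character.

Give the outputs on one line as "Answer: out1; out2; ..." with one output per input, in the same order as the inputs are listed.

"xdewdnqv"; "fbkxciqid"; "marguc"; "lbmsbiugpen"

Execution, op by op:
  "rmjzsazt" -> "rmjzsazt" -> "tzaszjmr" -> "qwxpwgjo" -> "xdewdnqv"
  "zemeyttgxb" -> "zemeytgxb" -> "bxgtyemez" -> "yudqvbjbw" -> "fbkxciqid"
  "yqcnwi" -> "yqcnwi" -> "iwncqy" -> "ftkznv" -> "marguc"
  "jalcqexoixh" -> "jalcqexoixh" -> "hxioxeqclaj" -> "euflubnzixg" -> "lbmsbiugpen"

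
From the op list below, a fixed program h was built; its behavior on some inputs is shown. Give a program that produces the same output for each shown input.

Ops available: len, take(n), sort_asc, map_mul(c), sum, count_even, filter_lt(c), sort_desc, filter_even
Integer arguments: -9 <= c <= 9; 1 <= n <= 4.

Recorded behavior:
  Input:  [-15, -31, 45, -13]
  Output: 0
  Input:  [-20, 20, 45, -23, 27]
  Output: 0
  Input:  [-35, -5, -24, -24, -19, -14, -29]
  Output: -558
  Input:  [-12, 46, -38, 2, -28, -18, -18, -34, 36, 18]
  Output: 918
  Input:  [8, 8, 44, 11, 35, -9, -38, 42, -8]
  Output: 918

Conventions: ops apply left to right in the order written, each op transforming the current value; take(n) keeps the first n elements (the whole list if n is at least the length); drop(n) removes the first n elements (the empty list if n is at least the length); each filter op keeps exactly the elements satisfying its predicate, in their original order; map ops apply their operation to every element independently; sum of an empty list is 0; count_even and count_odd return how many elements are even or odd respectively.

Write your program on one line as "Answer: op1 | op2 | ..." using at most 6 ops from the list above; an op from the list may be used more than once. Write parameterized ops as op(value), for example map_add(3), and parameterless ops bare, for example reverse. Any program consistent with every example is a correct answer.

filter_even | sort_desc | map_mul(9) | take(4) | sum

Check, running the answer program on each example:
  [-15, -31, 45, -13] -> [] -> [] -> [] -> [] -> 0
  [-20, 20, 45, -23, 27] -> [-20, 20] -> [20, -20] -> [180, -180] -> [180, -180] -> 0
  [-35, -5, -24, -24, -19, -14, -29] -> [-24, -24, -14] -> [-14, -24, -24] -> [-126, -216, -216] -> [-126, -216, -216] -> -558
  [-12, 46, -38, 2, -28, -18, -18, -34, 36, 18] -> [-12, 46, -38, 2, -28, -18, -18, -34, 36, 18] -> [46, 36, 18, 2, -12, -18, -18, -28, -34, -38] -> [414, 324, 162, 18, -108, -162, -162, -252, -306, -342] -> [414, 324, 162, 18] -> 918
  [8, 8, 44, 11, 35, -9, -38, 42, -8] -> [8, 8, 44, -38, 42, -8] -> [44, 42, 8, 8, -8, -38] -> [396, 378, 72, 72, -72, -342] -> [396, 378, 72, 72] -> 918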